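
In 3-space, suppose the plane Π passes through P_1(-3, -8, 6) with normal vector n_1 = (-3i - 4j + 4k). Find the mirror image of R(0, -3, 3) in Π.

Π: n_1·r = n_1·P_1 gives -3x - 4y + 4z = 65.
λ = (n·R − d)/|n|² = (24 − 65)/41 = -1.
Reflection = R − 2λn = (0, -3, 3) − (-2)·(-3, -4, 4) = (-6, -11, 11).

(-6, -11, 11)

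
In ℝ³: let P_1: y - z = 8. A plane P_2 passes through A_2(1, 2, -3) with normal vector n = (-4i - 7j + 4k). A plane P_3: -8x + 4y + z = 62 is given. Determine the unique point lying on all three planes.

(-5, 6, -2)

P_2: n·r = n·A_2 gives -4x - 7y + 4z = -30.
Solving the 3×3 linear system y - z = 8, -4x - 7y + 4z = -30, -8x + 4y + z = 62 (e.g. by elimination or Cramer's rule, determinant = 44) gives (-5, 6, -2).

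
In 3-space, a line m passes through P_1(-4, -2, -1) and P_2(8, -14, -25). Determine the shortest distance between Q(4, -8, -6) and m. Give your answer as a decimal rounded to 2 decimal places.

5.39

A direction vector for m is P_2 − P_1 = (12, -12, -24).
Taking (-4, -2, -1) on m with direction v = (12, -12, -24): w = Q − (-4, -2, -1) = (8, -6, -5), and w × v = (84, 132, -24).
Distance = |w × v| / |v| = √25056 / √864 ≈ 5.39.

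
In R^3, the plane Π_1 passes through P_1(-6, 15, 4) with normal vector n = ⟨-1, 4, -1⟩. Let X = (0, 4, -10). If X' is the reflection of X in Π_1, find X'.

Π_1: n·r = n·P_1 gives -x + 4y - z = 62.
λ = (n·X − d)/|n|² = (26 − 62)/18 = -2.
Reflection = X − 2λn = (0, 4, -10) − (-4)·(-1, 4, -1) = (-4, 20, -14).

(-4, 20, -14)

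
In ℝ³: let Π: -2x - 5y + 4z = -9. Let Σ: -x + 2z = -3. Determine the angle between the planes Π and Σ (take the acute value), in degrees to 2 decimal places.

cos θ = |n₁·n₂| / (|n₁||n₂|) = |10| / (√45 · √5).
θ = arccos(0.66667) ≈ 48.19°.

48.19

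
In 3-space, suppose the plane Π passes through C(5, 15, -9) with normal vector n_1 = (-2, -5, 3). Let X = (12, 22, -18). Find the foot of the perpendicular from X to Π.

(8, 12, -12)

Π: n_1·r = n_1·C gives -2x - 5y + 3z = -112.
Foot = X − λn with λ = (n·X − d)/|n|² = (-188 − (-112))/38 = -2.
Foot = (12, 22, -18) − (-2)·(-2, -5, 3) = (8, 12, -12).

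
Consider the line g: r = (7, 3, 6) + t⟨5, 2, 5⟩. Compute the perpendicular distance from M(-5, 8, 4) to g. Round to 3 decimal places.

Taking (7, 3, 6) on g with direction v = (5, 2, 5): w = M − (7, 3, 6) = (-12, 5, -2), and w × v = (29, 50, -49).
Distance = |w × v| / |v| = √5742 / √54 ≈ 10.312.

10.312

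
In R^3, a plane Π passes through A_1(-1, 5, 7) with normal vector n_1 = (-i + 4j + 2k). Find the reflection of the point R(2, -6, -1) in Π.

(-4, 18, 11)

Π: n_1·r = n_1·A_1 gives -x + 4y + 2z = 35.
λ = (n·R − d)/|n|² = (-28 − 35)/21 = -3.
Reflection = R − 2λn = (2, -6, -1) − (-6)·(-1, 4, 2) = (-4, 18, 11).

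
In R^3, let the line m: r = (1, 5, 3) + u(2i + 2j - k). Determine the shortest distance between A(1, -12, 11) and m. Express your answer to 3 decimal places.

12.530

Taking (1, 5, 3) on m with direction v = (2, 2, -1): w = A − (1, 5, 3) = (0, -17, 8), and w × v = (1, 16, 34).
Distance = |w × v| / |v| = √1413 / √9 ≈ 12.530.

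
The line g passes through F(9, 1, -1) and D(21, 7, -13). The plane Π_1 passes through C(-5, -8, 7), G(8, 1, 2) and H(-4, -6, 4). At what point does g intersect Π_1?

(5, -1, 3)

A direction vector for g is D − F = (12, 6, -12).
CG = (13, 9, -5), CH = (1, 2, -3); a normal to Π_1 is CG × CH = (-17, 34, 17).
Using C: Π_1 has equation -17x + 34y + 17z = -68.
Substitute r = (9, 1, -1) + t(12, 6, -12) into the plane: -136 + (-204)t = -68, so t = -1/3.
Intersection: (9, 1, -1) + (-1/3)·(12, 6, -12) = (5, -1, 3).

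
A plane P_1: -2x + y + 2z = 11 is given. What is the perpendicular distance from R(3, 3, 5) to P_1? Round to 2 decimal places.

n·R − d = (-2)·(3) + (1)·(3) + (2)·(5) − 11 = -4; |n| = √9.
Distance = |-4| / √9 = 4/√9 ≈ 1.33.

1.33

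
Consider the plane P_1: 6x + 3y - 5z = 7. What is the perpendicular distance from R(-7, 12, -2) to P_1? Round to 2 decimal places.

0.36

n·R − d = (6)·(-7) + (3)·(12) + (-5)·(-2) − 7 = -3; |n| = √70.
Distance = |-3| / √70 = 3/√70 ≈ 0.36.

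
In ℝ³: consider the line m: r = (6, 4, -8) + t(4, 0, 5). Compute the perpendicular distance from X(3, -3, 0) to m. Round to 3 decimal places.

10.143

Taking (6, 4, -8) on m with direction v = (4, 0, 5): w = X − (6, 4, -8) = (-3, -7, 8), and w × v = (-35, 47, 28).
Distance = |w × v| / |v| = √4218 / √41 ≈ 10.143.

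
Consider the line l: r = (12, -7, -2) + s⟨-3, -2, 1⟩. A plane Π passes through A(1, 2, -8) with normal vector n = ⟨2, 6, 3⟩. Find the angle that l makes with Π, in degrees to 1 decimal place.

34.9

Π: n·r = n·A gives 2x + 6y + 3z = -10.
sin θ = |n·v| / (|n||v|) = |-15| / (√49 · √14) = 0.57270.
θ ≈ 34.9°.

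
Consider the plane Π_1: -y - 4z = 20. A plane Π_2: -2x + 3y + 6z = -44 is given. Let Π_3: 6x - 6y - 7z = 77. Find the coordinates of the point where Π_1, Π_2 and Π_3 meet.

Solving the 3×3 linear system -y - 4z = 20, -2x + 3y + 6z = -44, 6x - 6y - 7z = 77 (e.g. by elimination or Cramer's rule, determinant = 2) gives (7, 0, -5).

(7, 0, -5)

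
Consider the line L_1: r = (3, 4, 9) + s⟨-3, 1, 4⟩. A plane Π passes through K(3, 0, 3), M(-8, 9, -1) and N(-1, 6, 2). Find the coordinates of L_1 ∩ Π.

KM = (-11, 9, -4), KN = (-4, 6, -1); a normal to Π is KM × KN = (15, 5, -30).
Using K: Π has equation 15x + 5y - 30z = -45.
Substitute r = (3, 4, 9) + t(-3, 1, 4) into the plane: -205 + (-160)t = -45, so t = -1.
Intersection: (3, 4, 9) + (-1)·(-3, 1, 4) = (6, 3, 5).

(6, 3, 5)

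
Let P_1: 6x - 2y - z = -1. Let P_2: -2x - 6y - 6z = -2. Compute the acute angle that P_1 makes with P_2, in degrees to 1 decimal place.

83.8

cos θ = |n₁·n₂| / (|n₁||n₂|) = |6| / (√41 · √76).
θ = arccos(0.10749) ≈ 83.8°.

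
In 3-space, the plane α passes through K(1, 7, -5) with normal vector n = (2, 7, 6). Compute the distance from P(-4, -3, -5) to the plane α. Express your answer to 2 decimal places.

α: n·r = n·K gives 2x + 7y + 6z = 21.
n·P − d = (2)·(-4) + (7)·(-3) + (6)·(-5) − 21 = -80; |n| = √89.
Distance = |-80| / √89 = 80/√89 ≈ 8.48.

8.48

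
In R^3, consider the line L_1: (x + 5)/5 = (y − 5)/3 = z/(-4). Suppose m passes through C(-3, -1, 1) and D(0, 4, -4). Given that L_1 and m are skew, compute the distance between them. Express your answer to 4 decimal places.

2.4513

L_1 has direction (5, 3, -4) through (-5, 5, 0).
A direction vector for m is D − C = (3, 5, -5).
Common perpendicular direction n = (5, 3, -4) × (3, 5, -5) = (5, 13, 16).
With w = (-3, -1, 1) − (-5, 5, 0) = (2, -6, 1), w · n = -52.
Distance = |w · n| / |n| = |-52| / √450 ≈ 2.4513.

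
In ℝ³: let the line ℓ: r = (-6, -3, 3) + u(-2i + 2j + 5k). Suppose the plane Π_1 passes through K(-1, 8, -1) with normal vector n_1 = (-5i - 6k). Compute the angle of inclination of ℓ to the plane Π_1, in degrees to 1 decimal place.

26.5

Π_1: n_1·r = n_1·K gives -5x - 6z = 11.
sin θ = |n·v| / (|n||v|) = |-20| / (√61 · √33) = 0.44577.
θ ≈ 26.5°.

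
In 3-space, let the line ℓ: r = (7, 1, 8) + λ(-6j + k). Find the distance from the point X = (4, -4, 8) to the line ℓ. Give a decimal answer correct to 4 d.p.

3.1106

Taking (7, 1, 8) on ℓ with direction v = (0, -6, 1): w = X − (7, 1, 8) = (-3, -5, 0), and w × v = (-5, 3, 18).
Distance = |w × v| / |v| = √358 / √37 ≈ 3.1106.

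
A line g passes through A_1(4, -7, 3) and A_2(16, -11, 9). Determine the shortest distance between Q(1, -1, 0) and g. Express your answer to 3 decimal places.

4.792

A direction vector for g is A_2 − A_1 = (12, -4, 6).
Taking (4, -7, 3) on g with direction v = (12, -4, 6): w = Q − (4, -7, 3) = (-3, 6, -3), and w × v = (24, -18, -60).
Distance = |w × v| / |v| = √4500 / √196 ≈ 4.792.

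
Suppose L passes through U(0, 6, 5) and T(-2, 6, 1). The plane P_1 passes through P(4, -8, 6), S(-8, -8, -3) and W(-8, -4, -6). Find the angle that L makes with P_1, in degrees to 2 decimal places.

A direction vector for L is T − U = (-2, 0, -4).
PS = (-12, 0, -9), PW = (-12, 4, -12); a normal to P_1 is PS × PW = (36, -36, -48).
Using P: P_1 has equation 36x - 36y - 48z = 144.
sin θ = |n·v| / (|n||v|) = |120| / (√4896 · √20) = 0.38348.
θ ≈ 22.55°.

22.55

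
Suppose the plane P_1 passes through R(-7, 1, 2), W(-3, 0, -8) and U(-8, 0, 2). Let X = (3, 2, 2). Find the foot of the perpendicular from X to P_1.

(-1, 6, 0)

RW = (4, -1, -10), RU = (-1, -1, 0); a normal to P_1 is RW × RU = (-10, 10, -5).
Using R: P_1 has equation -10x + 10y - 5z = 70.
Foot = X − λn with λ = (n·X − d)/|n|² = (-20 − 70)/225 = -2/5.
Foot = (3, 2, 2) − (-2/5)·(-10, 10, -5) = (-1, 6, 0).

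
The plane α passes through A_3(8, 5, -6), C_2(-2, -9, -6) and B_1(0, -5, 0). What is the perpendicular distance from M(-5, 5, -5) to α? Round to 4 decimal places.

10.3923

A_3C_2 = (-10, -14, 0), A_3B_1 = (-8, -10, 6); a normal to α is A_3C_2 × A_3B_1 = (-84, 60, -12).
Using A_3: α has equation -84x + 60y - 12z = -300.
n·M − d = (-84)·(-5) + (60)·(5) + (-12)·(-5) − (-300) = 1080; |n| = √10800.
Distance = |1080| / √10800 = 1080/√10800 ≈ 10.3923.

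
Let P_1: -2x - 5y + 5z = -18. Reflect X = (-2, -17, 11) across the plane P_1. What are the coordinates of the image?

λ = (n·X − d)/|n|² = (144 − (-18))/54 = 3.
Reflection = X − 2λn = (-2, -17, 11) − 6·(-2, -5, 5) = (10, 13, -19).

(10, 13, -19)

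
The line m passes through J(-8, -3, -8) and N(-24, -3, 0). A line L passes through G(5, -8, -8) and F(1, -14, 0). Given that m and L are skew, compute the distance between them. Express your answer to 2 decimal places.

1.00

A direction vector for m is N − J = (-16, 0, 8).
A direction vector for L is F − G = (-4, -6, 8).
Common perpendicular direction n = (-16, 0, 8) × (-4, -6, 8) = (48, 96, 96).
With w = (5, -8, -8) − (-8, -3, -8) = (13, -5, 0), w · n = 144.
Distance = |w · n| / |n| = |144| / √20736 ≈ 1.00.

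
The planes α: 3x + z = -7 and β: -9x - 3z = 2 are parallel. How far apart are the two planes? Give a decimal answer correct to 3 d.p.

Rescale β by 1/(-3): 3x + z = -2/3. Then distance = |-7 − (-2/3)| / √10 ≈ 2.003.

2.003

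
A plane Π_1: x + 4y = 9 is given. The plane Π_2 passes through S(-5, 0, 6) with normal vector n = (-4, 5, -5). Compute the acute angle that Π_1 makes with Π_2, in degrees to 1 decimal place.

Π_2: n·r = n·S gives -4x + 5y - 5z = -10.
cos θ = |n₁·n₂| / (|n₁||n₂|) = |16| / (√17 · √66).
θ = arccos(0.47767) ≈ 61.5°.

61.5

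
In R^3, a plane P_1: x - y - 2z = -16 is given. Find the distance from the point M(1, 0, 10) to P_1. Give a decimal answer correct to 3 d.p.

n·M − d = (1)·(1) + (-1)·(0) + (-2)·(10) − (-16) = -3; |n| = √6.
Distance = |-3| / √6 = 3/√6 ≈ 1.225.

1.225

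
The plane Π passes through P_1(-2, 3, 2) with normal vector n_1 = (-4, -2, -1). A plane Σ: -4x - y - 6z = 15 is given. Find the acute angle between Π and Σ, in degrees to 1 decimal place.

44.0

Π: n_1·r = n_1·P_1 gives -4x - 2y - z = 0.
cos θ = |n₁·n₂| / (|n₁||n₂|) = |24| / (√21 · √53).
θ = arccos(0.71939) ≈ 44.0°.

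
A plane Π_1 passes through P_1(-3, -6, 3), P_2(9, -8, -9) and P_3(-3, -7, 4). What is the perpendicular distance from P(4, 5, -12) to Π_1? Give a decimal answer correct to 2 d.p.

2.27

P_1P_2 = (12, -2, -12), P_1P_3 = (0, -1, 1); a normal to Π_1 is P_1P_2 × P_1P_3 = (-14, -12, -12).
Using P_1: Π_1 has equation -14x - 12y - 12z = 78.
n·P − d = (-14)·(4) + (-12)·(5) + (-12)·(-12) − 78 = -50; |n| = √484.
Distance = |-50| / √484 = 50/√484 ≈ 2.27.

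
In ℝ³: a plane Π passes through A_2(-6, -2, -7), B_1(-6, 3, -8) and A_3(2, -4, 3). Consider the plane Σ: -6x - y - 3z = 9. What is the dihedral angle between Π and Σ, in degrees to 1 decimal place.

68.0

A_2B_1 = (0, 5, -1), A_2A_3 = (8, -2, 10); a normal to Π is A_2B_1 × A_2A_3 = (48, -8, -40).
Using A_2: Π has equation 48x - 8y - 40z = 8.
cos θ = |n₁·n₂| / (|n₁||n₂|) = |-160| / (√3968 · √46).
θ = arccos(0.37450) ≈ 68.0°.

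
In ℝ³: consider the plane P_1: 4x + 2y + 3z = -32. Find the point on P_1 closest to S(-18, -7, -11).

Foot = S − λn with λ = (n·S − d)/|n|² = (-119 − (-32))/29 = -3.
Foot = (-18, -7, -11) − (-3)·(4, 2, 3) = (-6, -1, -2).

(-6, -1, -2)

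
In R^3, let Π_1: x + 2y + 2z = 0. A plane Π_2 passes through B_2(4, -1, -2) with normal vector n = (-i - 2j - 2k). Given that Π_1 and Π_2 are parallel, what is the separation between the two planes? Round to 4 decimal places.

0.6667

Π_2: n·r = n·B_2 gives -x - 2y - 2z = 2.
Rescale Π_2 by 1/(-1): x + 2y + 2z = -2. Then distance = |0 − (-2)| / √9 ≈ 0.6667.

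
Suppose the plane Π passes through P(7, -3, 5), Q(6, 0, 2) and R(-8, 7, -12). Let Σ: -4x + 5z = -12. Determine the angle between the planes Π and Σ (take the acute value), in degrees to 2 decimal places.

PQ = (-1, 3, -3), PR = (-15, 10, -17); a normal to Π is PQ × PR = (-21, 28, 35).
Using P: Π has equation -21x + 28y + 35z = -56.
cos θ = |n₁·n₂| / (|n₁||n₂|) = |259| / (√2450 · √41).
θ = arccos(0.81719) ≈ 35.20°.

35.20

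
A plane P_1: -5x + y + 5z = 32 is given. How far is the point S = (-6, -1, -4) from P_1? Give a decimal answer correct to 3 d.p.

n·S − d = (-5)·(-6) + (1)·(-1) + (5)·(-4) − 32 = -23; |n| = √51.
Distance = |-23| / √51 = 23/√51 ≈ 3.221.

3.221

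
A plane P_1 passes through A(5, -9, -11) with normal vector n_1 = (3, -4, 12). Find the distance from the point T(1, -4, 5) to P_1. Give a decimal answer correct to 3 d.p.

P_1: n_1·r = n_1·A gives 3x - 4y + 12z = -81.
n·T − d = (3)·(1) + (-4)·(-4) + (12)·(5) − (-81) = 160; |n| = √169.
Distance = |160| / √169 = 160/√169 ≈ 12.308.

12.308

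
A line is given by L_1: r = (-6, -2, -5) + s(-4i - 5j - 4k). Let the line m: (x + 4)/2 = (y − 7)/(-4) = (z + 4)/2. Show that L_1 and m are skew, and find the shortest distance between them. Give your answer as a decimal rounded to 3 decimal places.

0.707

m has direction (2, -4, 2) through (-4, 7, -4).
Common perpendicular direction n = (-4, -5, -4) × (2, -4, 2) = (-26, 0, 26).
With w = (-4, 7, -4) − (-6, -2, -5) = (2, 9, 1), w · n = -26.
Since n ≠ 0 the lines are not parallel, and w · n = -26 ≠ 0 so they do not intersect; hence they are skew.
Distance = |w · n| / |n| = |-26| / √1352 ≈ 0.707.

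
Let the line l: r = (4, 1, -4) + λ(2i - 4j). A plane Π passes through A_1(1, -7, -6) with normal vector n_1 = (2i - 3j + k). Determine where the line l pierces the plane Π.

Π: n_1·r = n_1·A_1 gives 2x - 3y + z = 17.
Substitute r = (4, 1, -4) + t(2, -4, 0) into the plane: 1 + 16t = 17, so t = 1.
Intersection: (4, 1, -4) + 1·(2, -4, 0) = (6, -3, -4).

(6, -3, -4)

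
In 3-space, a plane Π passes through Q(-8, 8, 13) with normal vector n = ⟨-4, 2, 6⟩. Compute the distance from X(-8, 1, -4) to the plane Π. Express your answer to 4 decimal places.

15.5012

Π: n·r = n·Q gives -4x + 2y + 6z = 126.
n·X − d = (-4)·(-8) + (2)·(1) + (6)·(-4) − 126 = -116; |n| = √56.
Distance = |-116| / √56 = 116/√56 ≈ 15.5012.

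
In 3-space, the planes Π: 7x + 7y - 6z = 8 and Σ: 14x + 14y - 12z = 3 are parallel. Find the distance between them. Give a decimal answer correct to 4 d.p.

Rescale Σ by 1/2: 7x + 7y - 6z = 3/2. Then distance = |8 − (3/2)| / √134 ≈ 0.5615.

0.5615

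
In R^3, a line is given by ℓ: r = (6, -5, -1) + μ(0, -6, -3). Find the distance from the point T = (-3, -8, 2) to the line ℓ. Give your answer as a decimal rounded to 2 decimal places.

9.86

Taking (6, -5, -1) on ℓ with direction v = (0, -6, -3): w = T − (6, -5, -1) = (-9, -3, 3), and w × v = (27, -27, 54).
Distance = |w × v| / |v| = √4374 / √45 ≈ 9.86.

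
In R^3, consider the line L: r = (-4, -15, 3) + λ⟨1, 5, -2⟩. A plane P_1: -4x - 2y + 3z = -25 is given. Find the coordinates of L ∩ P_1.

Substitute r = (-4, -15, 3) + t(1, 5, -2) into the plane: 55 + (-20)t = -25, so t = 4.
Intersection: (-4, -15, 3) + 4·(1, 5, -2) = (0, 5, -5).

(0, 5, -5)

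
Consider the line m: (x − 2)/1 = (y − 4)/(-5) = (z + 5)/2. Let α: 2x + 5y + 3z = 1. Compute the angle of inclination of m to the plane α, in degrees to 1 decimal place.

30.2

m has direction (1, -5, 2) through (2, 4, -5).
sin θ = |n·v| / (|n||v|) = |-17| / (√38 · √30) = 0.50350.
θ ≈ 30.2°.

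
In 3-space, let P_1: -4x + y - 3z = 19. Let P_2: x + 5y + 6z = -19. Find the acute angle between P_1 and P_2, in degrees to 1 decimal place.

cos θ = |n₁·n₂| / (|n₁||n₂|) = |-17| / (√26 · √62).
θ = arccos(0.42342) ≈ 64.9°.

64.9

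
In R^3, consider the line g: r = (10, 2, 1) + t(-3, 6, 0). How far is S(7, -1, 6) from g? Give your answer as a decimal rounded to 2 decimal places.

Taking (10, 2, 1) on g with direction v = (-3, 6, 0): w = S − (10, 2, 1) = (-3, -3, 5), and w × v = (-30, -15, -27).
Distance = |w × v| / |v| = √1854 / √45 ≈ 6.42.

6.42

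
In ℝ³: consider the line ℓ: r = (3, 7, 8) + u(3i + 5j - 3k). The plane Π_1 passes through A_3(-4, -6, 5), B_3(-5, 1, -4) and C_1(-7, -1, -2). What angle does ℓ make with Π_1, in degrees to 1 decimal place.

A_3B_3 = (-1, 7, -9), A_3C_1 = (-3, 5, -7); a normal to Π_1 is A_3B_3 × A_3C_1 = (-4, 20, 16).
Using A_3: Π_1 has equation -4x + 20y + 16z = -24.
sin θ = |n·v| / (|n||v|) = |40| / (√672 · √43) = 0.23531.
θ ≈ 13.6°.

13.6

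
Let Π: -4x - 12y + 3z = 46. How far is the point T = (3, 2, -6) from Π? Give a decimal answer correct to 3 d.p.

7.692

n·T − d = (-4)·(3) + (-12)·(2) + (3)·(-6) − 46 = -100; |n| = √169.
Distance = |-100| / √169 = 100/√169 ≈ 7.692.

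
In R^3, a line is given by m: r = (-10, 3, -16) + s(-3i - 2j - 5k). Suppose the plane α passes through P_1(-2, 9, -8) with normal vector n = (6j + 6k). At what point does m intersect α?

(-4, 7, -6)

α: n·r = n·P_1 gives 6y + 6z = 6.
Substitute r = (-10, 3, -16) + t(-3, -2, -5) into the plane: -78 + (-42)t = 6, so t = -2.
Intersection: (-10, 3, -16) + (-2)·(-3, -2, -5) = (-4, 7, -6).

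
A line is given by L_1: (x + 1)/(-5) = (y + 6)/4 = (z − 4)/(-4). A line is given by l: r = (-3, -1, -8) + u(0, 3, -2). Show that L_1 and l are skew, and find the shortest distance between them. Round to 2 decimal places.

6.61

L_1 has direction (-5, 4, -4) through (-1, -6, 4).
Common perpendicular direction n = (-5, 4, -4) × (0, 3, -2) = (4, -10, -15).
With w = (-3, -1, -8) − (-1, -6, 4) = (-2, 5, -12), w · n = 122.
Since n ≠ 0 the lines are not parallel, and w · n = 122 ≠ 0 so they do not intersect; hence they are skew.
Distance = |w · n| / |n| = |122| / √341 ≈ 6.61.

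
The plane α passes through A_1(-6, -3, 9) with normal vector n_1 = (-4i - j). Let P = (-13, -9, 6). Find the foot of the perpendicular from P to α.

α: n_1·r = n_1·A_1 gives -4x - y = 27.
Foot = P − λn with λ = (n·P − d)/|n|² = (61 − 27)/17 = 2.
Foot = (-13, -9, 6) − 2·(-4, -1, 0) = (-5, -7, 6).

(-5, -7, 6)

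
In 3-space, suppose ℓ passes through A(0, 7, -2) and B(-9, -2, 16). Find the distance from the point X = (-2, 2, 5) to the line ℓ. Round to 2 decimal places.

2.12

A direction vector for ℓ is B − A = (-9, -9, 18).
Taking (0, 7, -2) on ℓ with direction v = (-9, -9, 18): w = X − (0, 7, -2) = (-2, -5, 7), and w × v = (-27, -27, -27).
Distance = |w × v| / |v| = √2187 / √486 ≈ 2.12.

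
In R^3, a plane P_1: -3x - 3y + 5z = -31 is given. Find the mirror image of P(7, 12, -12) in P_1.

(-5, 0, 8)

λ = (n·P − d)/|n|² = (-117 − (-31))/43 = -2.
Reflection = P − 2λn = (7, 12, -12) − (-4)·(-3, -3, 5) = (-5, 0, 8).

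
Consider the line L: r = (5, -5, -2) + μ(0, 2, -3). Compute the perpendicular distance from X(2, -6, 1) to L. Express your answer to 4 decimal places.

3.1132

Taking (5, -5, -2) on L with direction v = (0, 2, -3): w = X − (5, -5, -2) = (-3, -1, 3), and w × v = (-3, -9, -6).
Distance = |w × v| / |v| = √126 / √13 ≈ 3.1132.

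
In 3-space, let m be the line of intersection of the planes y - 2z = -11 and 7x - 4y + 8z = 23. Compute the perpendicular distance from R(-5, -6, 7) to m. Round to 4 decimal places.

4.4944

Direction of m: (0, 1, -2) × (7, -4, 8) = (0, -14, -7).
A point on m: solving the two plane equations with y = 5 gives (-3, 5, 8).
Taking (-3, 5, 8) on m with direction v = (0, -14, -7): w = R − (-3, 5, 8) = (-2, -11, -1), and w × v = (63, -14, 28).
Distance = |w × v| / |v| = √4949 / √245 ≈ 4.4944.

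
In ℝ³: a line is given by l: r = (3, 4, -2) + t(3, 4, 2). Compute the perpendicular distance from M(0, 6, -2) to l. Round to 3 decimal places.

Taking (3, 4, -2) on l with direction v = (3, 4, 2): w = M − (3, 4, -2) = (-3, 2, 0), and w × v = (4, 6, -18).
Distance = |w × v| / |v| = √376 / √29 ≈ 3.601.

3.601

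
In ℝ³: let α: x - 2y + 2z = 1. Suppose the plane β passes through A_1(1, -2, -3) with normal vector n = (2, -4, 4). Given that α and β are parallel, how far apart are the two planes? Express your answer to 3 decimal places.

0.667

β: n·r = n·A_1 gives 2x - 4y + 4z = -2.
Rescale β by 1/2: x - 2y + 2z = -1. Then distance = |1 − (-1)| / √9 ≈ 0.667.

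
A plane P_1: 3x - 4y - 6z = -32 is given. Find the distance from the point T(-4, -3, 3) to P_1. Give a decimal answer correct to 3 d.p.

n·T − d = (3)·(-4) + (-4)·(-3) + (-6)·(3) − (-32) = 14; |n| = √61.
Distance = |14| / √61 = 14/√61 ≈ 1.793.

1.793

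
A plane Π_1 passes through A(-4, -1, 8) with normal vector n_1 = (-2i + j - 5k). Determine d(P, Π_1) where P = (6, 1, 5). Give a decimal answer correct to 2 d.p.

Π_1: n_1·r = n_1·A gives -2x + y - 5z = -33.
n·P − d = (-2)·(6) + (1)·(1) + (-5)·(5) − (-33) = -3; |n| = √30.
Distance = |-3| / √30 = 3/√30 ≈ 0.55.

0.55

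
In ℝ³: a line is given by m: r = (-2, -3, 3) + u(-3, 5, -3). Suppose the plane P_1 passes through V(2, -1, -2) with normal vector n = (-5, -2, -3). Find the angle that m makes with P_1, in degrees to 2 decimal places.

P_1: n·r = n·V gives -5x - 2y - 3z = -2.
sin θ = |n·v| / (|n||v|) = |14| / (√38 · √43) = 0.34634.
θ ≈ 20.26°.

20.26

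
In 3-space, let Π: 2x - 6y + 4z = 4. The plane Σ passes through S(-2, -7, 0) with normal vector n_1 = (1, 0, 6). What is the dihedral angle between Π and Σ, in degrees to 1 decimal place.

Σ: n_1·r = n_1·S gives x + 6z = -2.
cos θ = |n₁·n₂| / (|n₁||n₂|) = |26| / (√56 · √37).
θ = arccos(0.57119) ≈ 55.2°.

55.2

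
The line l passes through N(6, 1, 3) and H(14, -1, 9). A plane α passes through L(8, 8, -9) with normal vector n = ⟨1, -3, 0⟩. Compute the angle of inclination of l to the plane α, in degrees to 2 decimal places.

25.73

A direction vector for l is H − N = (8, -2, 6).
α: n·r = n·L gives x - 3y = -16.
sin θ = |n·v| / (|n||v|) = |14| / (√10 · √104) = 0.43412.
θ ≈ 25.73°.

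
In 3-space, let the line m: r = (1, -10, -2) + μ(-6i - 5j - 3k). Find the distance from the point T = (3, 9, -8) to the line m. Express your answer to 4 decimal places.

16.9659

Taking (1, -10, -2) on m with direction v = (-6, -5, -3): w = T − (1, -10, -2) = (2, 19, -6), and w × v = (-87, 42, 104).
Distance = |w × v| / |v| = √20149 / √70 ≈ 16.9659.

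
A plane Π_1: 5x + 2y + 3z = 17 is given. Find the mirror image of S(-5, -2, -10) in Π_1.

λ = (n·S − d)/|n|² = (-59 − 17)/38 = -2.
Reflection = S − 2λn = (-5, -2, -10) − (-4)·(5, 2, 3) = (15, 6, 2).

(15, 6, 2)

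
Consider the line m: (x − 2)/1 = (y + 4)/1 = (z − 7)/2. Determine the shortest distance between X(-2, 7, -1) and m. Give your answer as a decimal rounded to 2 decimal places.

m has direction (1, 1, 2) through (2, -4, 7).
Taking (2, -4, 7) on m with direction v = (1, 1, 2): w = X − (2, -4, 7) = (-4, 11, -8), and w × v = (30, 0, -15).
Distance = |w × v| / |v| = √1125 / √6 ≈ 13.69.

13.69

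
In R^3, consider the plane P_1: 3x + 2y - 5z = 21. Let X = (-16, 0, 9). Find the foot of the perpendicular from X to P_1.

(-7, 6, -6)

Foot = X − λn with λ = (n·X − d)/|n|² = (-93 − 21)/38 = -3.
Foot = (-16, 0, 9) − (-3)·(3, 2, -5) = (-7, 6, -6).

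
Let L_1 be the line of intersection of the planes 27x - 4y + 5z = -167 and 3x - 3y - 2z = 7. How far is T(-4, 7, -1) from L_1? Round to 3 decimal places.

Direction of L_1: (27, -4, 5) × (3, -3, -2) = (23, 69, -69).
A point on L_1: solving the two plane equations with x = -6 gives (-6, -5, -5).
Taking (-6, -5, -5) on L_1 with direction v = (23, 69, -69): w = T − (-6, -5, -5) = (2, 12, 4), and w × v = (-1104, 230, -138).
Distance = |w × v| / |v| = √1290760 / √10051 ≈ 11.332.

11.332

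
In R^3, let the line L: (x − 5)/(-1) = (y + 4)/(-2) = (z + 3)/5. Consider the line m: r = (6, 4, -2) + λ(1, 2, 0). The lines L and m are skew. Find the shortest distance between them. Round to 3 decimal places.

2.683

L has direction (-1, -2, 5) through (5, -4, -3).
Common perpendicular direction n = (-1, -2, 5) × (1, 2, 0) = (-10, 5, 0).
With w = (6, 4, -2) − (5, -4, -3) = (1, 8, 1), w · n = 30.
Distance = |w · n| / |n| = |30| / √125 ≈ 2.683.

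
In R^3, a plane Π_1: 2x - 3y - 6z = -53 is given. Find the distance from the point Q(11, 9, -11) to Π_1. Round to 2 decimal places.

16.29

n·Q − d = (2)·(11) + (-3)·(9) + (-6)·(-11) − (-53) = 114; |n| = √49.
Distance = |114| / √49 = 114/√49 ≈ 16.29.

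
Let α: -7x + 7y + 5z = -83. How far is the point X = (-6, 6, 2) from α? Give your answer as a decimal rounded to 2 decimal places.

n·X − d = (-7)·(-6) + (7)·(6) + (5)·(2) − (-83) = 177; |n| = √123.
Distance = |177| / √123 = 177/√123 ≈ 15.96.

15.96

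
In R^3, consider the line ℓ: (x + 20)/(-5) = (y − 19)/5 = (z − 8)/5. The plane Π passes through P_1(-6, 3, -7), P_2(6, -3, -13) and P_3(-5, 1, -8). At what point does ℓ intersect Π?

ℓ has direction (-5, 5, 5) through (-20, 19, 8).
P_1P_2 = (12, -6, -6), P_1P_3 = (1, -2, -1); a normal to Π is P_1P_2 × P_1P_3 = (-6, 6, -18).
Using P_1: Π has equation -6x + 6y - 18z = 180.
Substitute r = (-20, 19, 8) + t(-5, 5, 5) into the plane: 90 + (-30)t = 180, so t = -3.
Intersection: (-20, 19, 8) + (-3)·(-5, 5, 5) = (-5, 4, -7).

(-5, 4, -7)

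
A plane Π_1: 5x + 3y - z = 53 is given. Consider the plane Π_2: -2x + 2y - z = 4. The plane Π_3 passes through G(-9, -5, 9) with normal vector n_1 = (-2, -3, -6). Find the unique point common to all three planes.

(6, 7, -2)

Π_3: n_1·r = n_1·G gives -2x - 3y - 6z = -21.
Solving the 3×3 linear system 5x + 3y - z = 53, -2x + 2y - z = 4, -2x - 3y - 6z = -21 (e.g. by elimination or Cramer's rule, determinant = -115) gives (6, 7, -2).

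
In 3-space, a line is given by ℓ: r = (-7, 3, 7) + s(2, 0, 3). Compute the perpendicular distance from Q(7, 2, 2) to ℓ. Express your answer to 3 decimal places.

14.457

Taking (-7, 3, 7) on ℓ with direction v = (2, 0, 3): w = Q − (-7, 3, 7) = (14, -1, -5), and w × v = (-3, -52, 2).
Distance = |w × v| / |v| = √2717 / √13 ≈ 14.457.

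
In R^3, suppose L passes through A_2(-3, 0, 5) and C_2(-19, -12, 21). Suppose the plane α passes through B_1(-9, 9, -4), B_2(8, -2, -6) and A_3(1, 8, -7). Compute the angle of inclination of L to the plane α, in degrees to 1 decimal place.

13.6

A direction vector for L is C_2 − A_2 = (-16, -12, 16).
B_1B_2 = (17, -11, -2), B_1A_3 = (10, -1, -3); a normal to α is B_1B_2 × B_1A_3 = (31, 31, 93).
Using B_1: α has equation 31x + 31y + 93z = -372.
sin θ = |n·v| / (|n||v|) = |620| / (√10571 · √656) = 0.23544.
θ ≈ 13.6°.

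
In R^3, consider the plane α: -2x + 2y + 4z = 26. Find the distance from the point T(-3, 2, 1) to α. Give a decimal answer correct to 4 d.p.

2.4495

n·T − d = (-2)·(-3) + (2)·(2) + (4)·(1) − 26 = -12; |n| = √24.
Distance = |-12| / √24 = 12/√24 ≈ 2.4495.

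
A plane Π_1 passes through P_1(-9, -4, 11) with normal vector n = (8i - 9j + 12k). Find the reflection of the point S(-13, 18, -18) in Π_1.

Π_1: n·r = n·P_1 gives 8x - 9y + 12z = 96.
λ = (n·S − d)/|n|² = (-482 − 96)/289 = -2.
Reflection = S − 2λn = (-13, 18, -18) − (-4)·(8, -9, 12) = (19, -18, 30).

(19, -18, 30)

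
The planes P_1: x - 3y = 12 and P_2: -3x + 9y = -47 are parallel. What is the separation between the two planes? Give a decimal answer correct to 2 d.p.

Rescale P_2 by 1/(-3): x - 3y = 47/3. Then distance = |12 − (47/3)| / √10 ≈ 1.16.

1.16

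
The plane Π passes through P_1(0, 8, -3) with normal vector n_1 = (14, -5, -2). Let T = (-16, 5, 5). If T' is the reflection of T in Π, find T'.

(12, -5, 1)

Π: n_1·r = n_1·P_1 gives 14x - 5y - 2z = -34.
λ = (n·T − d)/|n|² = (-259 − (-34))/225 = -1.
Reflection = T − 2λn = (-16, 5, 5) − (-2)·(14, -5, -2) = (12, -5, 1).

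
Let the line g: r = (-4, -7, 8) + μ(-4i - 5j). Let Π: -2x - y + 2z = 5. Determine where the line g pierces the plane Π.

Substitute r = (-4, -7, 8) + t(-4, -5, 0) into the plane: 31 + 13t = 5, so t = -2.
Intersection: (-4, -7, 8) + (-2)·(-4, -5, 0) = (4, 3, 8).

(4, 3, 8)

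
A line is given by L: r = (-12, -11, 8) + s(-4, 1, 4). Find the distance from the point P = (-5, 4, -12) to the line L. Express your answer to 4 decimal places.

20.2955

Taking (-12, -11, 8) on L with direction v = (-4, 1, 4): w = P − (-12, -11, 8) = (7, 15, -20), and w × v = (80, 52, 67).
Distance = |w × v| / |v| = √13593 / √33 ≈ 20.2955.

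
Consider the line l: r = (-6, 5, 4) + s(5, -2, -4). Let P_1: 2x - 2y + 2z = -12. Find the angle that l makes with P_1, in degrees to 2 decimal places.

14.96

sin θ = |n·v| / (|n||v|) = |6| / (√12 · √45) = 0.25820.
θ ≈ 14.96°.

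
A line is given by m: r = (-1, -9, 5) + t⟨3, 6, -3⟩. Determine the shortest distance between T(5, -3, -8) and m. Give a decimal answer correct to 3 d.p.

Taking (-1, -9, 5) on m with direction v = (3, 6, -3): w = T − (-1, -9, 5) = (6, 6, -13), and w × v = (60, -21, 18).
Distance = |w × v| / |v| = √4365 / √54 ≈ 8.991.

8.991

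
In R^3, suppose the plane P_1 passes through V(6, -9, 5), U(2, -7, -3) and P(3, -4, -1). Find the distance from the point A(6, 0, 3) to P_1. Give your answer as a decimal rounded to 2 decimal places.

VU = (-4, 2, -8), VP = (-3, 5, -6); a normal to P_1 is VU × VP = (28, 0, -14).
Using V: P_1 has equation 28x - 14z = 98.
n·A − d = (28)·(6) + (0)·(0) + (-14)·(3) − 98 = 28; |n| = √980.
Distance = |28| / √980 = 28/√980 ≈ 0.89.

0.89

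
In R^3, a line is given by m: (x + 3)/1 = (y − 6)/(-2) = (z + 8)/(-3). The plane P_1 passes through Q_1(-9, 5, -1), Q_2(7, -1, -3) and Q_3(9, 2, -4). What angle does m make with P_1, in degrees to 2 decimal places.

55.38

m has direction (1, -2, -3) through (-3, 6, -8).
Q_1Q_2 = (16, -6, -2), Q_1Q_3 = (18, -3, -3); a normal to P_1 is Q_1Q_2 × Q_1Q_3 = (12, 12, 60).
Using Q_1: P_1 has equation 12x + 12y + 60z = -108.
sin θ = |n·v| / (|n||v|) = |-192| / (√3888 · √14) = 0.82295.
θ ≈ 55.38°.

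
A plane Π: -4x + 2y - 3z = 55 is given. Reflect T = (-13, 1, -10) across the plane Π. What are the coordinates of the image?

λ = (n·T − d)/|n|² = (84 − 55)/29 = 1.
Reflection = T − 2λn = (-13, 1, -10) − 2·(-4, 2, -3) = (-5, -3, -4).

(-5, -3, -4)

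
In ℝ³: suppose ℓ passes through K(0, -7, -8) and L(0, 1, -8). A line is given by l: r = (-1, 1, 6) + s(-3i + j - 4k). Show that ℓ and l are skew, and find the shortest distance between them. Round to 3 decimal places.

9.200

A direction vector for ℓ is L − K = (0, 8, 0).
Common perpendicular direction n = (0, 8, 0) × (-3, 1, -4) = (-32, 0, 24).
With w = (-1, 1, 6) − (0, -7, -8) = (-1, 8, 14), w · n = 368.
Since n ≠ 0 the lines are not parallel, and w · n = 368 ≠ 0 so they do not intersect; hence they are skew.
Distance = |w · n| / |n| = |368| / √1600 ≈ 9.200.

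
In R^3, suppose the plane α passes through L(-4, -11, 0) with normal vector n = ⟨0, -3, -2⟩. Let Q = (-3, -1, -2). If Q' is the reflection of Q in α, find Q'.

α: n·r = n·L gives -3y - 2z = 33.
λ = (n·Q − d)/|n|² = (7 − 33)/13 = -2.
Reflection = Q − 2λn = (-3, -1, -2) − (-4)·(0, -3, -2) = (-3, -13, -10).

(-3, -13, -10)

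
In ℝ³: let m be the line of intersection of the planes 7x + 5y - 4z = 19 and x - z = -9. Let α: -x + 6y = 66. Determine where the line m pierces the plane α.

(0, 11, 9)

Direction of m: (7, 5, -4) × (1, 0, -1) = (-5, 3, -5).
A point on m: solving the two plane equations with x = 20 gives (20, -1, 29).
Substitute r = (20, -1, 29) + t(-5, 3, -5) into the plane: -26 + 23t = 66, so t = 4.
Intersection: (20, -1, 29) + 4·(-5, 3, -5) = (0, 11, 9).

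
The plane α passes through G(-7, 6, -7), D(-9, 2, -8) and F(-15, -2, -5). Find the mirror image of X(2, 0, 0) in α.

(-14, 12, -16)

GD = (-2, -4, -1), GF = (-8, -8, 2); a normal to α is GD × GF = (-16, 12, -16).
Using G: α has equation -16x + 12y - 16z = 296.
λ = (n·X − d)/|n|² = (-32 − 296)/656 = -1/2.
Reflection = X − 2λn = (2, 0, 0) − (-1)·(-16, 12, -16) = (-14, 12, -16).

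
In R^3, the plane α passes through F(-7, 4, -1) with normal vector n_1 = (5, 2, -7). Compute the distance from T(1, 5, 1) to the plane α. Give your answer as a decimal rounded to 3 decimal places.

3.170

α: n_1·r = n_1·F gives 5x + 2y - 7z = -20.
n·T − d = (5)·(1) + (2)·(5) + (-7)·(1) − (-20) = 28; |n| = √78.
Distance = |28| / √78 = 28/√78 ≈ 3.170.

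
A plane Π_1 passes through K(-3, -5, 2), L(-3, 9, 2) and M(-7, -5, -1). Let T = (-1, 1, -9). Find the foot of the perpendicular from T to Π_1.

KL = (0, 14, 0), KM = (-4, 0, -3); a normal to Π_1 is KL × KM = (-42, 0, 56).
Using K: Π_1 has equation -42x + 56z = 238.
Foot = T − λn with λ = (n·T − d)/|n|² = (-462 − 238)/4900 = -1/7.
Foot = (-1, 1, -9) − (-1/7)·(-42, 0, 56) = (-7, 1, -1).

(-7, 1, -1)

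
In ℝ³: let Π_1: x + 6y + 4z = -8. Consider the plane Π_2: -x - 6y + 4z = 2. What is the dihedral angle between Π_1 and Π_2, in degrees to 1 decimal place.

cos θ = |n₁·n₂| / (|n₁||n₂|) = |-21| / (√53 · √53).
θ = arccos(0.39623) ≈ 66.7°.

66.7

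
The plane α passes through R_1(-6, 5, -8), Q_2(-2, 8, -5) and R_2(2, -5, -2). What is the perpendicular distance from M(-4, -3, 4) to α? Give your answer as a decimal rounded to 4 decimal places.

R_1Q_2 = (4, 3, 3), R_1R_2 = (8, -10, 6); a normal to α is R_1Q_2 × R_1R_2 = (48, 0, -64).
Using R_1: α has equation 48x - 64z = 224.
n·M − d = (48)·(-4) + (0)·(-3) + (-64)·(4) − 224 = -672; |n| = √6400.
Distance = |-672| / √6400 = 672/√6400 ≈ 8.4000.

8.4000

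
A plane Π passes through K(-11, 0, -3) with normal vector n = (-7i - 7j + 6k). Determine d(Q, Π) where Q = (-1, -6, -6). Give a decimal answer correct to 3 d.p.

Π: n·r = n·K gives -7x - 7y + 6z = 59.
n·Q − d = (-7)·(-1) + (-7)·(-6) + (6)·(-6) − 59 = -46; |n| = √134.
Distance = |-46| / √134 = 46/√134 ≈ 3.974.

3.974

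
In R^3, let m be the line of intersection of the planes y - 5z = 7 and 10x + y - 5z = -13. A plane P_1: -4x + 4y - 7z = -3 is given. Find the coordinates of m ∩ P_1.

(-2, -8, -3)

Direction of m: (0, 1, -5) × (10, 1, -5) = (0, -50, -10).
A point on m: solving the two plane equations with y = -18 gives (-2, -18, -5).
Substitute r = (-2, -18, -5) + t(0, -50, -10) into the plane: -29 + (-130)t = -3, so t = -1/5.
Intersection: (-2, -18, -5) + (-1/5)·(0, -50, -10) = (-2, -8, -3).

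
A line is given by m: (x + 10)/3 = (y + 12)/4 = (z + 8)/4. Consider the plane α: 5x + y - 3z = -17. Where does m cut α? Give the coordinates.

m has direction (3, 4, 4) through (-10, -12, -8).
Substitute r = (-10, -12, -8) + t(3, 4, 4) into the plane: -38 + 7t = -17, so t = 3.
Intersection: (-10, -12, -8) + 3·(3, 4, 4) = (-1, 0, 4).

(-1, 0, 4)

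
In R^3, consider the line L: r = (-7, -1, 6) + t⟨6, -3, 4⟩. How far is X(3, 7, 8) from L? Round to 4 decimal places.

11.6731

Taking (-7, -1, 6) on L with direction v = (6, -3, 4): w = X − (-7, -1, 6) = (10, 8, 2), and w × v = (38, -28, -78).
Distance = |w × v| / |v| = √8312 / √61 ≈ 11.6731.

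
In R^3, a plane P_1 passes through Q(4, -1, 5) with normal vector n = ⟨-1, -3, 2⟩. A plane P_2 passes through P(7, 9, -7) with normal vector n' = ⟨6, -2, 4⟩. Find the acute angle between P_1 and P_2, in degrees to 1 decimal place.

73.4

P_1: n·r = n·Q gives -x - 3y + 2z = 9.
P_2: n'·r = n'·P gives 6x - 2y + 4z = -4.
cos θ = |n₁·n₂| / (|n₁||n₂|) = |8| / (√14 · √56).
θ = arccos(0.28571) ≈ 73.4°.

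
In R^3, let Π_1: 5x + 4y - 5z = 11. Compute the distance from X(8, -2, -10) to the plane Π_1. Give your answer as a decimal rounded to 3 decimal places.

8.739

n·X − d = (5)·(8) + (4)·(-2) + (-5)·(-10) − 11 = 71; |n| = √66.
Distance = |71| / √66 = 71/√66 ≈ 8.739.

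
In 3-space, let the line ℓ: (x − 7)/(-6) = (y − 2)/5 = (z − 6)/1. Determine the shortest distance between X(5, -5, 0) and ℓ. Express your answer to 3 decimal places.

ℓ has direction (-6, 5, 1) through (7, 2, 6).
Taking (7, 2, 6) on ℓ with direction v = (-6, 5, 1): w = X − (7, 2, 6) = (-2, -7, -6), and w × v = (23, 38, -52).
Distance = |w × v| / |v| = √4677 / √62 ≈ 8.685.

8.685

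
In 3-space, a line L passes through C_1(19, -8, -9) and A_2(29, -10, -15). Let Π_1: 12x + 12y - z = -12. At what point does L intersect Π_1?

(4, -5, 0)

A direction vector for L is A_2 − C_1 = (10, -2, -6).
Substitute r = (19, -8, -9) + t(10, -2, -6) into the plane: 141 + 102t = -12, so t = -3/2.
Intersection: (19, -8, -9) + (-3/2)·(10, -2, -6) = (4, -5, 0).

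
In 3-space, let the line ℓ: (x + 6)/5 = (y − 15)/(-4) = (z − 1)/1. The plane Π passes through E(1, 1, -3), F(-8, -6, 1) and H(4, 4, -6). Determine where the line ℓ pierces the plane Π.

(9, 3, 4)

ℓ has direction (5, -4, 1) through (-6, 15, 1).
EF = (-9, -7, 4), EH = (3, 3, -3); a normal to Π is EF × EH = (9, -15, -6).
Using E: Π has equation 9x - 15y - 6z = 12.
Substitute r = (-6, 15, 1) + t(5, -4, 1) into the plane: -285 + 99t = 12, so t = 3.
Intersection: (-6, 15, 1) + 3·(5, -4, 1) = (9, 3, 4).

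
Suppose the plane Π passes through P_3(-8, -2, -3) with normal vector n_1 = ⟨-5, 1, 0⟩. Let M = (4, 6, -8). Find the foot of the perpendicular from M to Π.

(-6, 8, -8)

Π: n_1·r = n_1·P_3 gives -5x + y = 38.
Foot = M − λn with λ = (n·M − d)/|n|² = (-14 − 38)/26 = -2.
Foot = (4, 6, -8) − (-2)·(-5, 1, 0) = (-6, 8, -8).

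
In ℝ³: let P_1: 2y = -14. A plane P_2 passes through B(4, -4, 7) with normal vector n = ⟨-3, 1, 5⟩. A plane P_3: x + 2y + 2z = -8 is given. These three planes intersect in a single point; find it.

P_2: n·r = n·B gives -3x + y + 5z = 19.
Solving the 3×3 linear system 2y = -14, -3x + y + 5z = 19, x + 2y + 2z = -8 (e.g. by elimination or Cramer's rule, determinant = 22) gives (-2, -7, 4).

(-2, -7, 4)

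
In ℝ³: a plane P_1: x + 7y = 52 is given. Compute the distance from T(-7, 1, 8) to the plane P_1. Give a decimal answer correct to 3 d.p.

7.354

n·T − d = (1)·(-7) + (7)·(1) + (0)·(8) − 52 = -52; |n| = √50.
Distance = |-52| / √50 = 52/√50 ≈ 7.354.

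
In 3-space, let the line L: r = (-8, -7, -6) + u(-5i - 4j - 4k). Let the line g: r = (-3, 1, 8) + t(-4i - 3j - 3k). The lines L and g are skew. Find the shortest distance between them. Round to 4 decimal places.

Common perpendicular direction n = (-5, -4, -4) × (-4, -3, -3) = (0, 1, -1).
With w = (-3, 1, 8) − (-8, -7, -6) = (5, 8, 14), w · n = -6.
Distance = |w · n| / |n| = |-6| / √2 ≈ 4.2426.

4.2426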